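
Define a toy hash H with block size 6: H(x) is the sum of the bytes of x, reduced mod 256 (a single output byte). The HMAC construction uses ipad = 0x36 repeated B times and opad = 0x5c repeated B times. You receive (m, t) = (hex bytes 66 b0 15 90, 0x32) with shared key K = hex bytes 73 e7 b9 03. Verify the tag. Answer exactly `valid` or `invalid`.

invalid

Key hex bytes 73 e7 b9 03 is 4 bytes ≤ B = 6; zero-pad to 6 bytes: K' = 73 e7 b9 03 00 00.
K' ⊕ ipad = 45 d1 8f 35 36 36; K' ⊕ opad = 2f bb e5 5f 5c 5c.
Inner hash: sum = 69+209+143+53+54+54+102+176+21+144 = 1025; mod 256 = 1 → 01.
Outer hash (recomputed tag): sum = 47+187+229+95+92+92+1 = 743; mod 256 = 231 → e7.
Recomputed tag = e7; claimed = 32 → mismatch.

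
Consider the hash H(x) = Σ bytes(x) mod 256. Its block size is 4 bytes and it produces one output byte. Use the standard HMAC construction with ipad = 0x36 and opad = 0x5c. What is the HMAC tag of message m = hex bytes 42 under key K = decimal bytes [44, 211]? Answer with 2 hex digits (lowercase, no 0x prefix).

Key decimal bytes [44, 211] = 2c d3 is 2 bytes ≤ B = 4; zero-pad to 4 bytes: K' = 2c d3 00 00.
K' ⊕ ipad = 1a e5 36 36.  K' ⊕ opad = 70 8f 5c 5c.
Inner input = (K'⊕ipad) ∥ m = 1a e5 36 36 ∥ 42.
Inner hash: sum = 26+229+54+54+66 = 429; mod 256 = 173 → ad.
Outer input = (K'⊕opad) ∥ inner = 70 8f 5c 5c ∥ ad.
Outer hash (tag): sum = 112+143+92+92+173 = 612; mod 256 = 100 → 64.

64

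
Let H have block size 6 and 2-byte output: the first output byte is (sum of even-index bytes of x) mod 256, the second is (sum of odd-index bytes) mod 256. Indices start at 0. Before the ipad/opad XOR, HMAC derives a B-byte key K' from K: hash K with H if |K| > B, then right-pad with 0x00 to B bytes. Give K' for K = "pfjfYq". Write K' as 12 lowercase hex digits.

Key "pfjfYq" = 70 66 6a 66 59 71 is exactly B = 6 bytes: K' = 70 66 6a 66 59 71.

70666a665971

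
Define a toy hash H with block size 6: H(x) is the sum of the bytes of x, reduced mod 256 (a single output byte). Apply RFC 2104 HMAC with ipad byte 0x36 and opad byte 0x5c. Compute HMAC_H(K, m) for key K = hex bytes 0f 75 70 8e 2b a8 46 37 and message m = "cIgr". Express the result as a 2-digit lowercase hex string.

Key hex bytes 0f 75 70 8e 2b a8 46 37 is 8 bytes > B = 6, so hash it first: H(key) = d2, then zero-pad to 6 bytes: K' = d2 00 00 00 00 00.
K' ⊕ ipad = e4 36 36 36 36 36.  K' ⊕ opad = 8e 5c 5c 5c 5c 5c.
Inner input = (K'⊕ipad) ∥ m = e4 36 36 36 36 36 ∥ 63 49 67 72.
Inner hash: sum = 228+54+54+54+54+54+99+73+103+114 = 887; mod 256 = 119 → 77.
Outer input = (K'⊕opad) ∥ inner = 8e 5c 5c 5c 5c 5c ∥ 77.
Outer hash (tag): sum = 142+92+92+92+92+92+119 = 721; mod 256 = 209 → d1.

d1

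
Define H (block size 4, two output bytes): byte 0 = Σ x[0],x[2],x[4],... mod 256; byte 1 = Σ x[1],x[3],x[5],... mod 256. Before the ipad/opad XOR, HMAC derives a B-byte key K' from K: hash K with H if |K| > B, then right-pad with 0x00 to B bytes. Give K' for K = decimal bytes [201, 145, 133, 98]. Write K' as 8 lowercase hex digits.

Key decimal bytes [201, 145, 133, 98] = c9 91 85 62 is exactly B = 4 bytes: K' = c9 91 85 62.

c9918562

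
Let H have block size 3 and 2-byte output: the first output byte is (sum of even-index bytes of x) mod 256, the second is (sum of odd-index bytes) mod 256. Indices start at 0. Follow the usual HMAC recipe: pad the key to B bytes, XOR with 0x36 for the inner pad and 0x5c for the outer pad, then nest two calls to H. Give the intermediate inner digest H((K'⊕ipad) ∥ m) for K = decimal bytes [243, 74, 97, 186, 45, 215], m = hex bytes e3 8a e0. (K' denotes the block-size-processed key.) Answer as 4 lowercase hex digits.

Key decimal bytes [243, 74, 97, 186, 45, 215] = f3 4a 61 ba 2d d7 is 6 bytes > B = 3, so hash it first: H(key) = 81 db, then zero-pad to 3 bytes: K' = 81 db 00.
K' ⊕ ipad = b7 ed 36.
Inner input = b7 ed 36 ∥ e3 8a e0.
Inner hash: even-index sum = 375 mod 256 = 119; odd-index sum = 688 mod 256 = 176 → 77 b0.

77b0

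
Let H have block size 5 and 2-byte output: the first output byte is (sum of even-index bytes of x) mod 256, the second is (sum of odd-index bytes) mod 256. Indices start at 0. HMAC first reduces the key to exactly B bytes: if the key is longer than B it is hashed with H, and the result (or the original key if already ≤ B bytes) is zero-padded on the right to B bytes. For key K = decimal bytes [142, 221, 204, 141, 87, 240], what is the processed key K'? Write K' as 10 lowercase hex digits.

b15a000000

|K| = 6 > B = 5, so first hash the key.
H(K): even-index sum = 433 mod 256 = 177; odd-index sum = 602 mod 256 = 90 → b1 5a.
Zero-pad H(K) = b1 5a to 5 bytes: K' = b1 5a 00 00 00.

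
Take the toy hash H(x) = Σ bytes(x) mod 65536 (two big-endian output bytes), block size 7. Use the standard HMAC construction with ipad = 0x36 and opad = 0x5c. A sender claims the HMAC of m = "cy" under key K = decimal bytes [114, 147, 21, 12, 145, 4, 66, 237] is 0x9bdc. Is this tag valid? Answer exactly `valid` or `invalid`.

Key decimal bytes [114, 147, 21, 12, 145, 4, 66, 237] = 72 93 15 0c 91 04 42 ed is 8 bytes > B = 7, so hash it first: H(key) = 02 ea, then zero-pad to 7 bytes: K' = 02 ea 00 00 00 00 00.
K' ⊕ ipad = 34 dc 36 36 36 36 36; K' ⊕ opad = 5e b6 5c 5c 5c 5c 5c.
Inner hash: sum = 52+220+54+54+54+54+54+99+121 = 762 → 02 fa.
Outer hash (recomputed tag): sum = 94+182+92+92+92+92+92+2+250 = 988 → 03 dc.
Recomputed tag = 03dc; claimed = 9bdc → mismatch.

invalid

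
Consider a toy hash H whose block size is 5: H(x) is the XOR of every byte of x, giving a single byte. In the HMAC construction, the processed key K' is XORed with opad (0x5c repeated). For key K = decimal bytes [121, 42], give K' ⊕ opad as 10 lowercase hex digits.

Key decimal bytes [121, 42] = 79 2a is 2 bytes ≤ B = 5; zero-pad to 5 bytes: K' = 79 2a 00 00 00.
XOR each byte with 0x5c: 79⊕5c=25, 2a⊕5c=76, 00⊕5c=5c, 00⊕5c=5c, 00⊕5c=5c.

25765c5c5c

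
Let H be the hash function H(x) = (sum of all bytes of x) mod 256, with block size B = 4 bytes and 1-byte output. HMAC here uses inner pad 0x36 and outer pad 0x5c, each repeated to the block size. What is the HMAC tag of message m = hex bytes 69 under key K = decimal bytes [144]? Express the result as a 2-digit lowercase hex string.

Key decimal bytes [144] = 90 is 1 byte ≤ B = 4; zero-pad to 4 bytes: K' = 90 00 00 00.
K' ⊕ ipad = a6 36 36 36.  K' ⊕ opad = cc 5c 5c 5c.
Inner input = (K'⊕ipad) ∥ m = a6 36 36 36 ∥ 69.
Inner hash: sum = 166+54+54+54+105 = 433; mod 256 = 177 → b1.
Outer input = (K'⊕opad) ∥ inner = cc 5c 5c 5c ∥ b1.
Outer hash (tag): sum = 204+92+92+92+177 = 657; mod 256 = 145 → 91.

91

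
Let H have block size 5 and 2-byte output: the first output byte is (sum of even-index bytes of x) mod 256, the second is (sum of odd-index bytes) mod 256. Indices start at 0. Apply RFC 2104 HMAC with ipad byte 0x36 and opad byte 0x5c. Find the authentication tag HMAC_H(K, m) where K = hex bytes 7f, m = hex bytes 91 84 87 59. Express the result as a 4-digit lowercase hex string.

5f4a

Key hex bytes 7f is 1 byte ≤ B = 5; zero-pad to 5 bytes: K' = 7f 00 00 00 00.
K' ⊕ ipad = 49 36 36 36 36.  K' ⊕ opad = 23 5c 5c 5c 5c.
Inner input = (K'⊕ipad) ∥ m = 49 36 36 36 36 ∥ 91 84 87 59.
Inner hash: even-index sum = 402 mod 256 = 146; odd-index sum = 388 mod 256 = 132 → 92 84.
Outer input = (K'⊕opad) ∥ inner = 23 5c 5c 5c 5c ∥ 92 84.
Outer hash (tag): even-index sum = 351 mod 256 = 95; odd-index sum = 330 mod 256 = 74 → 5f 4a.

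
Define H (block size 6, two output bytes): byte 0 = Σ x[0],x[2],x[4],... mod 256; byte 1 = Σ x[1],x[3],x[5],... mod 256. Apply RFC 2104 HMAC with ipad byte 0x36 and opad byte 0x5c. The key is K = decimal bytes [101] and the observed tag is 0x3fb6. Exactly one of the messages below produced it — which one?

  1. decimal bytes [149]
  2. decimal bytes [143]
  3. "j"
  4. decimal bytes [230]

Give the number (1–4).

2

Key decimal bytes [101] = 65 is 1 byte ≤ B = 6; zero-pad to 6 bytes: K' = 65 00 00 00 00 00.
K' ⊕ ipad = 53 36 36 36 36 36; K' ⊕ opad = 39 5c 5c 5c 5c 5c.
m1: inner = H(53 36 36 36 36 36 95) = 54 a2; tag = H(39 5c 5c 5c 5c 5c 54 a2) = 45b6
m2: inner = H(53 36 36 36 36 36 8f) = 4e a2; tag = H(39 5c 5c 5c 5c 5c 4e a2) = 3fb6 ← matches
m3: inner = H(53 36 36 36 36 36 6a) = 29 a2; tag = H(39 5c 5c 5c 5c 5c 29 a2) = 1ab6
m4: inner = H(53 36 36 36 36 36 e6) = a5 a2; tag = H(39 5c 5c 5c 5c 5c a5 a2) = 96b6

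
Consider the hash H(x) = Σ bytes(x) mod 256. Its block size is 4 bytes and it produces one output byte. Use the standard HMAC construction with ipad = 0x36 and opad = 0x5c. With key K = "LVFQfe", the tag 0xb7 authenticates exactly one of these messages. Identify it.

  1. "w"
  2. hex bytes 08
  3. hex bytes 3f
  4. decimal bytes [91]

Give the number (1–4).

Key "LVFQfe" = 4c 56 46 51 66 65 is 6 bytes > B = 4, so hash it first: H(key) = 04, then zero-pad to 4 bytes: K' = 04 00 00 00.
K' ⊕ ipad = 32 36 36 36; K' ⊕ opad = 58 5c 5c 5c.
m1: inner = H(32 36 36 36 77) = 4b; tag = H(58 5c 5c 5c 4b) = b7 ← matches
m2: inner = H(32 36 36 36 08) = dc; tag = H(58 5c 5c 5c dc) = 48
m3: inner = H(32 36 36 36 3f) = 13; tag = H(58 5c 5c 5c 13) = 7f
m4: inner = H(32 36 36 36 5b) = 2f; tag = H(58 5c 5c 5c 2f) = 9b

1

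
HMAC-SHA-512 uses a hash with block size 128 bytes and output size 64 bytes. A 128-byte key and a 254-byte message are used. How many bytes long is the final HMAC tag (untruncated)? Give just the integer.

The tag is one SHA-512 digest: 64 bytes.

64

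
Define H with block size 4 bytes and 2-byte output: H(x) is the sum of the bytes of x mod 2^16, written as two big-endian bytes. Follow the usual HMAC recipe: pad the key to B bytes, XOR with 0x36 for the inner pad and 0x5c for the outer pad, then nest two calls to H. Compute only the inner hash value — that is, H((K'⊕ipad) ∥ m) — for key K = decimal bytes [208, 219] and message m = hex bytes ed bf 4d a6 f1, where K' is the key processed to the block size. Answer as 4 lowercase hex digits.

Key decimal bytes [208, 219] = d0 db is 2 bytes ≤ B = 4; zero-pad to 4 bytes: K' = d0 db 00 00.
K' ⊕ ipad = e6 ed 36 36.
Inner input = e6 ed 36 36 ∥ ed bf 4d a6 f1.
Inner hash: sum = 230+237+54+54+237+191+77+166+241 = 1487 → 05 cf.

05cf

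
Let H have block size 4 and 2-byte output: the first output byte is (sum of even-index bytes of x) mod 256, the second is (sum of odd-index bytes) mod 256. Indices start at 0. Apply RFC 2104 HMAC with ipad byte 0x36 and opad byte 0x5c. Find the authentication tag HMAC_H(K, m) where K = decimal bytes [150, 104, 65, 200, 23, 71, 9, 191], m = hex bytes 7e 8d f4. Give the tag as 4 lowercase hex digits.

7089

Key decimal bytes [150, 104, 65, 200, 23, 71, 9, 191] = 96 68 41 c8 17 47 09 bf is 8 bytes > B = 4, so hash it first: H(key) = f7 36, then zero-pad to 4 bytes: K' = f7 36 00 00.
K' ⊕ ipad = c1 00 36 36.  K' ⊕ opad = ab 6a 5c 5c.
Inner input = (K'⊕ipad) ∥ m = c1 00 36 36 ∥ 7e 8d f4.
Inner hash: even-index sum = 617 mod 256 = 105; odd-index sum = 195 mod 256 = 195 → 69 c3.
Outer input = (K'⊕opad) ∥ inner = ab 6a 5c 5c ∥ 69 c3.
Outer hash (tag): even-index sum = 368 mod 256 = 112; odd-index sum = 393 mod 256 = 137 → 70 89.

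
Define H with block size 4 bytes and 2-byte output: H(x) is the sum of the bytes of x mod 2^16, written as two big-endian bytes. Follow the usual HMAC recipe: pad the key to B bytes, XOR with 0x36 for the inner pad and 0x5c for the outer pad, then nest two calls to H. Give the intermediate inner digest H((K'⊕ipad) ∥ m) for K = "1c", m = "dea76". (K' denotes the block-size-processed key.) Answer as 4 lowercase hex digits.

Key "1c" = 31 63 is 2 bytes ≤ B = 4; zero-pad to 4 bytes: K' = 31 63 00 00.
K' ⊕ ipad = 07 55 36 36.
Inner input = 07 55 36 36 ∥ 64 65 61 37 36.
Inner hash: sum = 7+85+54+54+100+101+97+55+54 = 607 → 02 5f.

025f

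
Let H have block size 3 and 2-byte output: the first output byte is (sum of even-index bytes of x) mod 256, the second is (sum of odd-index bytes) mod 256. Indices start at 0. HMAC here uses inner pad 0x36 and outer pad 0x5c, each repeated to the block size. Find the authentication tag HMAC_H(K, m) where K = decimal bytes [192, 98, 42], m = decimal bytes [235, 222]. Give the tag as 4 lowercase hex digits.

512e

Key decimal bytes [192, 98, 42] = c0 62 2a is exactly B = 3 bytes: K' = c0 62 2a.
K' ⊕ ipad = f6 54 1c.  K' ⊕ opad = 9c 3e 76.
Inner input = (K'⊕ipad) ∥ m = f6 54 1c ∥ eb de.
Inner hash: even-index sum = 496 mod 256 = 240; odd-index sum = 319 mod 256 = 63 → f0 3f.
Outer input = (K'⊕opad) ∥ inner = 9c 3e 76 ∥ f0 3f.
Outer hash (tag): even-index sum = 337 mod 256 = 81; odd-index sum = 302 mod 256 = 46 → 51 2e.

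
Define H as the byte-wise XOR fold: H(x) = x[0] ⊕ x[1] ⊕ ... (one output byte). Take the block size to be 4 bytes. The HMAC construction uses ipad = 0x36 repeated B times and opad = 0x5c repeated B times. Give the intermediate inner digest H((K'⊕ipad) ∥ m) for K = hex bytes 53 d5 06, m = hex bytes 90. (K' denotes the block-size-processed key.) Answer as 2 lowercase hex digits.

Key hex bytes 53 d5 06 is 3 bytes ≤ B = 4; zero-pad to 4 bytes: K' = 53 d5 06 00.
K' ⊕ ipad = 65 e3 30 36.
Inner input = 65 e3 30 36 ∥ 90.
Inner hash: XOR 65⊕e3⊕30⊕36⊕90 = 10.

10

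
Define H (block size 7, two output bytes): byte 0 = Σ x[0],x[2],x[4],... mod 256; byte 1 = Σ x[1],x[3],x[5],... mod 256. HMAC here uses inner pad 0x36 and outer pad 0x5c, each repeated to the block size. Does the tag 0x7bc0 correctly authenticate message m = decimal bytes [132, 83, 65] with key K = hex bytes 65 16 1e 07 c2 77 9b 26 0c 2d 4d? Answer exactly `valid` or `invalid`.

invalid

Key hex bytes 65 16 1e 07 c2 77 9b 26 0c 2d 4d is 11 bytes > B = 7, so hash it first: H(key) = 39 e7, then zero-pad to 7 bytes: K' = 39 e7 00 00 00 00 00.
K' ⊕ ipad = 0f d1 36 36 36 36 36; K' ⊕ opad = 65 bb 5c 5c 5c 5c 5c.
Inner hash: even-index sum = 260 mod 256 = 4; odd-index sum = 514 mod 256 = 2 → 04 02.
Outer hash (recomputed tag): even-index sum = 379 mod 256 = 123; odd-index sum = 375 mod 256 = 119 → 7b 77.
Recomputed tag = 7b77; claimed = 7bc0 → mismatch.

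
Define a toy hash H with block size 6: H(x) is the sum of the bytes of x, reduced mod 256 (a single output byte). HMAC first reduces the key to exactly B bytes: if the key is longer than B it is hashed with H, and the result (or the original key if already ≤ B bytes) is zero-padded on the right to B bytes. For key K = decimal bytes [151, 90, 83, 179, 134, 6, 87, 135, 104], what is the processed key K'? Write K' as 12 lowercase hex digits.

|K| = 9 > B = 6, so first hash the key.
H(K): sum = 151+90+83+179+134+6+87+135+104 = 969; mod 256 = 201 → c9.
Zero-pad H(K) = c9 to 6 bytes: K' = c9 00 00 00 00 00.

c90000000000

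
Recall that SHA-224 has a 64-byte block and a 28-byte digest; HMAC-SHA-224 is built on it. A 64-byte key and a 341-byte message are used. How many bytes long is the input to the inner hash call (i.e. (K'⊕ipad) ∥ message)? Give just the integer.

Key is 64 ≤ 64 bytes, zero-padded: |K'| = 64.
Inner input = (K'⊕ipad) ∥ m → 64 + 341 = 405 bytes.

405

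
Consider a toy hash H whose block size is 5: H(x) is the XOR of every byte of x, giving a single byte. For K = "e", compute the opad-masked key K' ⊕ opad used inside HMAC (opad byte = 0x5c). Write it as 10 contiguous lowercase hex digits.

395c5c5c5c

Key "e" = 65 is 1 byte ≤ B = 5; zero-pad to 5 bytes: K' = 65 00 00 00 00.
XOR each byte with 0x5c: 65⊕5c=39, 00⊕5c=5c, 00⊕5c=5c, 00⊕5c=5c, 00⊕5c=5c.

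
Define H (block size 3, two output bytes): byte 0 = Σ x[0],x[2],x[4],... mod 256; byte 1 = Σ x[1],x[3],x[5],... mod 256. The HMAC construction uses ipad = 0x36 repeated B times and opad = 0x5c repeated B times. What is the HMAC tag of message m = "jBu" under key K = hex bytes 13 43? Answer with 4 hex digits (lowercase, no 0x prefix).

Key hex bytes 13 43 is 2 bytes ≤ B = 3; zero-pad to 3 bytes: K' = 13 43 00.
K' ⊕ ipad = 25 75 36.  K' ⊕ opad = 4f 1f 5c.
Inner input = (K'⊕ipad) ∥ m = 25 75 36 ∥ 6a 42 75.
Inner hash: even-index sum = 157 mod 256 = 157; odd-index sum = 340 mod 256 = 84 → 9d 54.
Outer input = (K'⊕opad) ∥ inner = 4f 1f 5c ∥ 9d 54.
Outer hash (tag): even-index sum = 255 mod 256 = 255; odd-index sum = 188 mod 256 = 188 → ff bc.

ffbc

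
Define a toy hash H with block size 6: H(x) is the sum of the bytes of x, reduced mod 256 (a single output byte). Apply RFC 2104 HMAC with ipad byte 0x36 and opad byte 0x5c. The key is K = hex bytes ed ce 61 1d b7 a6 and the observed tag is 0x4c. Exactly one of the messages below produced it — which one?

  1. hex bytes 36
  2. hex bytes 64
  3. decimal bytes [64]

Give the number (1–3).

Key hex bytes ed ce 61 1d b7 a6 is exactly B = 6 bytes: K' = ed ce 61 1d b7 a6.
K' ⊕ ipad = db f8 57 2b 81 90; K' ⊕ opad = b1 92 3d 41 eb fa.
m1: inner = H(db f8 57 2b 81 90 36) = 9c; tag = H(b1 92 3d 41 eb fa 9c) = 42
m2: inner = H(db f8 57 2b 81 90 64) = ca; tag = H(b1 92 3d 41 eb fa ca) = 70
m3: inner = H(db f8 57 2b 81 90 40) = a6; tag = H(b1 92 3d 41 eb fa a6) = 4c ← matches

3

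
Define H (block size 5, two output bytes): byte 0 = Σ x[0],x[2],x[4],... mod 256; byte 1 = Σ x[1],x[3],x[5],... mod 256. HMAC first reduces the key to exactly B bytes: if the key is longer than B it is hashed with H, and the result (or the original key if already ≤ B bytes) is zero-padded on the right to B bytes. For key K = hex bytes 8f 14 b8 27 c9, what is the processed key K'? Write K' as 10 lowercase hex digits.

Key hex bytes 8f 14 b8 27 c9 is exactly B = 5 bytes: K' = 8f 14 b8 27 c9.

8f14b827c9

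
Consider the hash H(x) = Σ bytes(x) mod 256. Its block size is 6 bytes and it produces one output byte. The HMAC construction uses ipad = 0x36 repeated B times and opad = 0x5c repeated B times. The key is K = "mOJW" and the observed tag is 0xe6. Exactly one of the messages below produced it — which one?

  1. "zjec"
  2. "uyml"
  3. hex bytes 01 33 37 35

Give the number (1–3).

1

Key "mOJW" = 6d 4f 4a 57 is 4 bytes ≤ B = 6; zero-pad to 6 bytes: K' = 6d 4f 4a 57 00 00.
K' ⊕ ipad = 5b 79 7c 61 36 36; K' ⊕ opad = 31 13 16 0b 5c 5c.
m1: inner = H(5b 79 7c 61 36 36 7a 6a 65 63) = c9; tag = H(31 13 16 0b 5c 5c c9) = e6 ← matches
m2: inner = H(5b 79 7c 61 36 36 75 79 6d 6c) = e4; tag = H(31 13 16 0b 5c 5c e4) = 01
m3: inner = H(5b 79 7c 61 36 36 01 33 37 35) = bd; tag = H(31 13 16 0b 5c 5c bd) = da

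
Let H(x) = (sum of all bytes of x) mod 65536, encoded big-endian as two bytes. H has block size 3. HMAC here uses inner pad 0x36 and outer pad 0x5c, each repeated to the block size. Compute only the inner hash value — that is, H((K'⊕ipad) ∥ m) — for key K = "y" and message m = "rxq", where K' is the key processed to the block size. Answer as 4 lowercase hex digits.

Key "y" = 79 is 1 byte ≤ B = 3; zero-pad to 3 bytes: K' = 79 00 00.
K' ⊕ ipad = 4f 36 36.
Inner input = 4f 36 36 ∥ 72 78 71.
Inner hash: sum = 79+54+54+114+120+113 = 534 → 02 16.

0216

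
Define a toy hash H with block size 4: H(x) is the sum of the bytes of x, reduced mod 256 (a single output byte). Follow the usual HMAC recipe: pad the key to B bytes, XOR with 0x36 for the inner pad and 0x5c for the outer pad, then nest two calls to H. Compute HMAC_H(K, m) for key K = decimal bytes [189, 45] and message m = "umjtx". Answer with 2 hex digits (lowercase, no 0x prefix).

54

Key decimal bytes [189, 45] = bd 2d is 2 bytes ≤ B = 4; zero-pad to 4 bytes: K' = bd 2d 00 00.
K' ⊕ ipad = 8b 1b 36 36.  K' ⊕ opad = e1 71 5c 5c.
Inner input = (K'⊕ipad) ∥ m = 8b 1b 36 36 ∥ 75 6d 6a 74 78.
Inner hash: sum = 139+27+54+54+117+109+106+116+120 = 842; mod 256 = 74 → 4a.
Outer input = (K'⊕opad) ∥ inner = e1 71 5c 5c ∥ 4a.
Outer hash (tag): sum = 225+113+92+92+74 = 596; mod 256 = 84 → 54.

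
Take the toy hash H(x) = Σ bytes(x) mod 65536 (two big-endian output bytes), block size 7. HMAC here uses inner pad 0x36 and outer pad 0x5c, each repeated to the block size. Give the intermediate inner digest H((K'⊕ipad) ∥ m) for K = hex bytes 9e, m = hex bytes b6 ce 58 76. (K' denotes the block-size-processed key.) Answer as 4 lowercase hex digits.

Key hex bytes 9e is 1 byte ≤ B = 7; zero-pad to 7 bytes: K' = 9e 00 00 00 00 00 00.
K' ⊕ ipad = a8 36 36 36 36 36 36.
Inner input = a8 36 36 36 36 36 36 ∥ b6 ce 58 76.
Inner hash: sum = 168+54+54+54+54+54+54+182+206+88+118 = 1086 → 04 3e.

043e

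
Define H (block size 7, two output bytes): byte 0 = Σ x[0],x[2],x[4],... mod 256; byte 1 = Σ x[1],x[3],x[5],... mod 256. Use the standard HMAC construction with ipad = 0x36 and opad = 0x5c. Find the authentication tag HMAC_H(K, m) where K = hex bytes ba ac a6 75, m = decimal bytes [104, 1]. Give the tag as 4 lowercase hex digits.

13fe

Key hex bytes ba ac a6 75 is 4 bytes ≤ B = 7; zero-pad to 7 bytes: K' = ba ac a6 75 00 00 00.
K' ⊕ ipad = 8c 9a 90 43 36 36 36.  K' ⊕ opad = e6 f0 fa 29 5c 5c 5c.
Inner input = (K'⊕ipad) ∥ m = 8c 9a 90 43 36 36 36 ∥ 68 01.
Inner hash: even-index sum = 393 mod 256 = 137; odd-index sum = 379 mod 256 = 123 → 89 7b.
Outer input = (K'⊕opad) ∥ inner = e6 f0 fa 29 5c 5c 5c ∥ 89 7b.
Outer hash (tag): even-index sum = 787 mod 256 = 19; odd-index sum = 510 mod 256 = 254 → 13 fe.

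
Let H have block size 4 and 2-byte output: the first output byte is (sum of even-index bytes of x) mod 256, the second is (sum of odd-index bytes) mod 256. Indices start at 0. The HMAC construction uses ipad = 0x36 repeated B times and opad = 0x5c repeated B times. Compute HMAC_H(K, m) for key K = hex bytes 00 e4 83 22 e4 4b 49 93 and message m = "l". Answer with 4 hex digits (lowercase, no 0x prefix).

701c

Key hex bytes 00 e4 83 22 e4 4b 49 93 is 8 bytes > B = 4, so hash it first: H(key) = b0 e4, then zero-pad to 4 bytes: K' = b0 e4 00 00.
K' ⊕ ipad = 86 d2 36 36.  K' ⊕ opad = ec b8 5c 5c.
Inner input = (K'⊕ipad) ∥ m = 86 d2 36 36 ∥ 6c.
Inner hash: even-index sum = 296 mod 256 = 40; odd-index sum = 264 mod 256 = 8 → 28 08.
Outer input = (K'⊕opad) ∥ inner = ec b8 5c 5c ∥ 28 08.
Outer hash (tag): even-index sum = 368 mod 256 = 112; odd-index sum = 284 mod 256 = 28 → 70 1c.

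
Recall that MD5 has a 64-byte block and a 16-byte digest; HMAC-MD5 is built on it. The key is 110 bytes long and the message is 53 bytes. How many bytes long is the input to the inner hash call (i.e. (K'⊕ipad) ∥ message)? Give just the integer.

Key is 110 > 64 bytes, so it is hashed to 16 bytes then zero-padded to 64: |K'| = 64.
Inner input = (K'⊕ipad) ∥ m → 64 + 53 = 117 bytes.

117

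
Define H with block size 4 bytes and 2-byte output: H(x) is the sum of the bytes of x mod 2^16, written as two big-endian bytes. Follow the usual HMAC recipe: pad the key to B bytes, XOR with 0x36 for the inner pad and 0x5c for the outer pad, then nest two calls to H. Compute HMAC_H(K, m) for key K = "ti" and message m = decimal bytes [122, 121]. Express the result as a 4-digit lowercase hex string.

Key "ti" = 74 69 is 2 bytes ≤ B = 4; zero-pad to 4 bytes: K' = 74 69 00 00.
K' ⊕ ipad = 42 5f 36 36.  K' ⊕ opad = 28 35 5c 5c.
Inner input = (K'⊕ipad) ∥ m = 42 5f 36 36 ∥ 7a 79.
Inner hash: sum = 66+95+54+54+122+121 = 512 → 02 00.
Outer input = (K'⊕opad) ∥ inner = 28 35 5c 5c ∥ 02 00.
Outer hash (tag): sum = 40+53+92+92+2+0 = 279 → 01 17.

0117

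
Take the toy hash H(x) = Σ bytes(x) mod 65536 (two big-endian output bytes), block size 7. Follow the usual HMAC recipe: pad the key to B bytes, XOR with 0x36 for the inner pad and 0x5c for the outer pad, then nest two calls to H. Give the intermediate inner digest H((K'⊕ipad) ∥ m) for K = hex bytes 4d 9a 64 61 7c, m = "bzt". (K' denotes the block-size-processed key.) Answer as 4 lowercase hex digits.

03d6

Key hex bytes 4d 9a 64 61 7c is 5 bytes ≤ B = 7; zero-pad to 7 bytes: K' = 4d 9a 64 61 7c 00 00.
K' ⊕ ipad = 7b ac 52 57 4a 36 36.
Inner input = 7b ac 52 57 4a 36 36 ∥ 62 7a 74.
Inner hash: sum = 123+172+82+87+74+54+54+98+122+116 = 982 → 03 d6.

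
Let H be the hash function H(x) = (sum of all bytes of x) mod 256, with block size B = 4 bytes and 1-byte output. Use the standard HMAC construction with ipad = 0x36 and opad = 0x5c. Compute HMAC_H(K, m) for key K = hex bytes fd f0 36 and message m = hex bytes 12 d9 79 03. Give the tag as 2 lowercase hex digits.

41

Key hex bytes fd f0 36 is 3 bytes ≤ B = 4; zero-pad to 4 bytes: K' = fd f0 36 00.
K' ⊕ ipad = cb c6 00 36.  K' ⊕ opad = a1 ac 6a 5c.
Inner input = (K'⊕ipad) ∥ m = cb c6 00 36 ∥ 12 d9 79 03.
Inner hash: sum = 203+198+0+54+18+217+121+3 = 814; mod 256 = 46 → 2e.
Outer input = (K'⊕opad) ∥ inner = a1 ac 6a 5c ∥ 2e.
Outer hash (tag): sum = 161+172+106+92+46 = 577; mod 256 = 65 → 41.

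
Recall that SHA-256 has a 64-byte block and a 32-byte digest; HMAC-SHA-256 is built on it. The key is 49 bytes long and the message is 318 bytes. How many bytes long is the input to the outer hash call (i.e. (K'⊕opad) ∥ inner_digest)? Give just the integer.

96

Key is 49 ≤ 64 bytes, zero-padded: |K'| = 64.
Outer input = (K'⊕opad) ∥ H(inner) → 64 + 32 = 96 bytes.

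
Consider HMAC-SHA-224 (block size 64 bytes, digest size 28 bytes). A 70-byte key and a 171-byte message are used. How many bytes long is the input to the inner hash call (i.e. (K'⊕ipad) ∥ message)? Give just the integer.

235

Key is 70 > 64 bytes, so it is hashed to 28 bytes then zero-padded to 64: |K'| = 64.
Inner input = (K'⊕ipad) ∥ m → 64 + 171 = 235 bytes.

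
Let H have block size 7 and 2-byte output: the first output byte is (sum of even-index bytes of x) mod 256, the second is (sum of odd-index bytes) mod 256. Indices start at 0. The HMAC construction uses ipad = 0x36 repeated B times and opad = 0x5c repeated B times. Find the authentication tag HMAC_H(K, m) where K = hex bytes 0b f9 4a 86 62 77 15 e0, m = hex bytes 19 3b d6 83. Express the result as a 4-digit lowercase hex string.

Key hex bytes 0b f9 4a 86 62 77 15 e0 is 8 bytes > B = 7, so hash it first: H(key) = cc d6, then zero-pad to 7 bytes: K' = cc d6 00 00 00 00 00.
K' ⊕ ipad = fa e0 36 36 36 36 36.  K' ⊕ opad = 90 8a 5c 5c 5c 5c 5c.
Inner input = (K'⊕ipad) ∥ m = fa e0 36 36 36 36 36 ∥ 19 3b d6 83.
Inner hash: even-index sum = 602 mod 256 = 90; odd-index sum = 571 mod 256 = 59 → 5a 3b.
Outer input = (K'⊕opad) ∥ inner = 90 8a 5c 5c 5c 5c 5c ∥ 5a 3b.
Outer hash (tag): even-index sum = 479 mod 256 = 223; odd-index sum = 412 mod 256 = 156 → df 9c.

df9c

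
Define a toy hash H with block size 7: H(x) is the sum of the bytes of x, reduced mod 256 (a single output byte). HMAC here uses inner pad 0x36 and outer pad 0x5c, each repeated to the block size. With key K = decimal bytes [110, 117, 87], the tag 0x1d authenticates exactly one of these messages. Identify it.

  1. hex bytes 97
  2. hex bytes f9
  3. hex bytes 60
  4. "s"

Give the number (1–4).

4

Key decimal bytes [110, 117, 87] = 6e 75 57 is 3 bytes ≤ B = 7; zero-pad to 7 bytes: K' = 6e 75 57 00 00 00 00.
K' ⊕ ipad = 58 43 61 36 36 36 36; K' ⊕ opad = 32 29 0b 5c 5c 5c 5c.
m1: inner = H(58 43 61 36 36 36 36 97) = 6b; tag = H(32 29 0b 5c 5c 5c 5c 6b) = 41
m2: inner = H(58 43 61 36 36 36 36 f9) = cd; tag = H(32 29 0b 5c 5c 5c 5c cd) = a3
m3: inner = H(58 43 61 36 36 36 36 60) = 34; tag = H(32 29 0b 5c 5c 5c 5c 34) = 0a
m4: inner = H(58 43 61 36 36 36 36 73) = 47; tag = H(32 29 0b 5c 5c 5c 5c 47) = 1d ← matches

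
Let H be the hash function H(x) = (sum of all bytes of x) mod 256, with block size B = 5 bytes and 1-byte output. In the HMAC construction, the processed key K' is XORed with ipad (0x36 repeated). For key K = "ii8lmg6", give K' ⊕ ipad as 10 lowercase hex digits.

Key "ii8lmg6" = 69 69 38 6c 6d 67 36 is 7 bytes > B = 5, so hash it first: H(key) = 80, then zero-pad to 5 bytes: K' = 80 00 00 00 00.
XOR each byte with 0x36: 80⊕36=b6, 00⊕36=36, 00⊕36=36, 00⊕36=36, 00⊕36=36.

b636363636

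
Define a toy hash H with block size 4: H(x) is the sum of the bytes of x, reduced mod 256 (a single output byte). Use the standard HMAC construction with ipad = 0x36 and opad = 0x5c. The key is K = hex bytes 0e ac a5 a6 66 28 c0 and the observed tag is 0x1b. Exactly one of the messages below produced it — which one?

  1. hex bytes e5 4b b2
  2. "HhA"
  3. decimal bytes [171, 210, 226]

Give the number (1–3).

Key hex bytes 0e ac a5 a6 66 28 c0 is 7 bytes > B = 4, so hash it first: H(key) = 53, then zero-pad to 4 bytes: K' = 53 00 00 00.
K' ⊕ ipad = 65 36 36 36; K' ⊕ opad = 0f 5c 5c 5c.
m1: inner = H(65 36 36 36 e5 4b b2) = e9; tag = H(0f 5c 5c 5c e9) = 0c
m2: inner = H(65 36 36 36 48 68 41) = f8; tag = H(0f 5c 5c 5c f8) = 1b ← matches
m3: inner = H(65 36 36 36 ab d2 e2) = 66; tag = H(0f 5c 5c 5c 66) = 89

2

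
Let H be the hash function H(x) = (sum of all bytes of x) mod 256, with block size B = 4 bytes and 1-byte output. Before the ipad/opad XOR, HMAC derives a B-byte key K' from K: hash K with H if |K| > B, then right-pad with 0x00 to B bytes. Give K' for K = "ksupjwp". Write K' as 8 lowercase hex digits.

14000000

|K| = 7 > B = 4, so first hash the key.
H(K): sum = 107+115+117+112+106+119+112 = 788; mod 256 = 20 → 14.
Zero-pad H(K) = 14 to 4 bytes: K' = 14 00 00 00.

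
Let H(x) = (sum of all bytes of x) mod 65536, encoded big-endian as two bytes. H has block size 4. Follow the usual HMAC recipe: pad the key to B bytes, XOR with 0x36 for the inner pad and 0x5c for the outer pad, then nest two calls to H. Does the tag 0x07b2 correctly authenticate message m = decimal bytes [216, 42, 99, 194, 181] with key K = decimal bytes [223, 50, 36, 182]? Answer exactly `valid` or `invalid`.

invalid

Key decimal bytes [223, 50, 36, 182] = df 32 24 b6 is exactly B = 4 bytes: K' = df 32 24 b6.
K' ⊕ ipad = e9 04 12 80; K' ⊕ opad = 83 6e 78 ea.
Inner hash: sum = 233+4+18+128+216+42+99+194+181 = 1115 → 04 5b.
Outer hash (recomputed tag): sum = 131+110+120+234+4+91 = 690 → 02 b2.
Recomputed tag = 02b2; claimed = 07b2 → mismatch.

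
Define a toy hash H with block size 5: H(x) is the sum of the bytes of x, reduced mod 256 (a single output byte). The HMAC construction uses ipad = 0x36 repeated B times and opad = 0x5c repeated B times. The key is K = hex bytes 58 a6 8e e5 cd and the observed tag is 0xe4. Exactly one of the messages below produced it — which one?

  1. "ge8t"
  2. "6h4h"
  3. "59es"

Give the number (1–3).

Key hex bytes 58 a6 8e e5 cd is exactly B = 5 bytes: K' = 58 a6 8e e5 cd.
K' ⊕ ipad = 6e 90 b8 d3 fb; K' ⊕ opad = 04 fa d2 b9 91.
m1: inner = H(6e 90 b8 d3 fb 67 65 38 74) = fc; tag = H(04 fa d2 b9 91 fc) = 16
m2: inner = H(6e 90 b8 d3 fb 36 68 34 68) = be; tag = H(04 fa d2 b9 91 be) = d8
m3: inner = H(6e 90 b8 d3 fb 35 39 65 73) = ca; tag = H(04 fa d2 b9 91 ca) = e4 ← matches

3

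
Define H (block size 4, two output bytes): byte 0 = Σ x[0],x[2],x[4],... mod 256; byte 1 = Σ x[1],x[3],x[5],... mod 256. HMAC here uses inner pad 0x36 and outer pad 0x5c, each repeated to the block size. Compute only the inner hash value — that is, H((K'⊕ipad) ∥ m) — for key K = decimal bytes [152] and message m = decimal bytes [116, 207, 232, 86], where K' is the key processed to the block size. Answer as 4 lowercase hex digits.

Key decimal bytes [152] = 98 is 1 byte ≤ B = 4; zero-pad to 4 bytes: K' = 98 00 00 00.
K' ⊕ ipad = ae 36 36 36.
Inner input = ae 36 36 36 ∥ 74 cf e8 56.
Inner hash: even-index sum = 576 mod 256 = 64; odd-index sum = 401 mod 256 = 145 → 40 91.

4091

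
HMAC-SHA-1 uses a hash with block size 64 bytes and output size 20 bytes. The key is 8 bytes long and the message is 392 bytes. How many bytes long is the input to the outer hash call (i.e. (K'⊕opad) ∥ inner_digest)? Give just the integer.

84

Key is 8 ≤ 64 bytes, zero-padded: |K'| = 64.
Outer input = (K'⊕opad) ∥ H(inner) → 64 + 20 = 84 bytes.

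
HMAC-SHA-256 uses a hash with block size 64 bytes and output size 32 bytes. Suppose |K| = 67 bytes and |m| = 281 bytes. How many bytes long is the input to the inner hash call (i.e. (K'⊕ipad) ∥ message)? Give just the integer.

Key is 67 > 64 bytes, so it is hashed to 32 bytes then zero-padded to 64: |K'| = 64.
Inner input = (K'⊕ipad) ∥ m → 64 + 281 = 345 bytes.

345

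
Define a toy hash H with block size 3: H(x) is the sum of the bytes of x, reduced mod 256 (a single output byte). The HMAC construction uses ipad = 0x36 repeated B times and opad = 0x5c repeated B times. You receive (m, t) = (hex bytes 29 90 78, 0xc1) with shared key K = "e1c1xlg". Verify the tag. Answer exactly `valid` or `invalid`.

valid

Key "e1c1xlg" = 65 31 63 31 78 6c 67 is 7 bytes > B = 3, so hash it first: H(key) = 75, then zero-pad to 3 bytes: K' = 75 00 00.
K' ⊕ ipad = 43 36 36; K' ⊕ opad = 29 5c 5c.
Inner hash: sum = 67+54+54+41+144+120 = 480; mod 256 = 224 → e0.
Outer hash (recomputed tag): sum = 41+92+92+224 = 449; mod 256 = 193 → c1.
Recomputed tag = c1; claimed = c1 → match.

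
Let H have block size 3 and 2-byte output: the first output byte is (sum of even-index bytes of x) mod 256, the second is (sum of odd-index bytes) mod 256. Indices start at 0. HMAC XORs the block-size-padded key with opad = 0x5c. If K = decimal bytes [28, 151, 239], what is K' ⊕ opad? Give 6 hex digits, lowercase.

Key decimal bytes [28, 151, 239] = 1c 97 ef is exactly B = 3 bytes: K' = 1c 97 ef.
XOR each byte with 0x5c: 1c⊕5c=40, 97⊕5c=cb, ef⊕5c=b3.

40cbb3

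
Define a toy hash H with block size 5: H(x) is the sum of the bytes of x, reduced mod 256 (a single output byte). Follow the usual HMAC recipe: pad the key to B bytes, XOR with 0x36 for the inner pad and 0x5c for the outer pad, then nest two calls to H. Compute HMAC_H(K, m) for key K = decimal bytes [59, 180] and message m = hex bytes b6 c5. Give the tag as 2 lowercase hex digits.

0f

Key decimal bytes [59, 180] = 3b b4 is 2 bytes ≤ B = 5; zero-pad to 5 bytes: K' = 3b b4 00 00 00.
K' ⊕ ipad = 0d 82 36 36 36.  K' ⊕ opad = 67 e8 5c 5c 5c.
Inner input = (K'⊕ipad) ∥ m = 0d 82 36 36 36 ∥ b6 c5.
Inner hash: sum = 13+130+54+54+54+182+197 = 684; mod 256 = 172 → ac.
Outer input = (K'⊕opad) ∥ inner = 67 e8 5c 5c 5c ∥ ac.
Outer hash (tag): sum = 103+232+92+92+92+172 = 783; mod 256 = 15 → 0f.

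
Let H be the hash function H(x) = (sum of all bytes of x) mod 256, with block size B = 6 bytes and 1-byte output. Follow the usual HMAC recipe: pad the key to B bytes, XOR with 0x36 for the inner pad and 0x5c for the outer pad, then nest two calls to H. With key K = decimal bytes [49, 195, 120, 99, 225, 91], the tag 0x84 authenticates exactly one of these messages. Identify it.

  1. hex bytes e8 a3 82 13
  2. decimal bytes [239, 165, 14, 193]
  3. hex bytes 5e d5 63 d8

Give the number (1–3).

Key decimal bytes [49, 195, 120, 99, 225, 91] = 31 c3 78 63 e1 5b is exactly B = 6 bytes: K' = 31 c3 78 63 e1 5b.
K' ⊕ ipad = 07 f5 4e 55 d7 6d; K' ⊕ opad = 6d 9f 24 3f bd 07.
m1: inner = H(07 f5 4e 55 d7 6d e8 a3 82 13) = 03; tag = H(6d 9f 24 3f bd 07 03) = 36
m2: inner = H(07 f5 4e 55 d7 6d ef a5 0e c1) = 46; tag = H(6d 9f 24 3f bd 07 46) = 79
m3: inner = H(07 f5 4e 55 d7 6d 5e d5 63 d8) = 51; tag = H(6d 9f 24 3f bd 07 51) = 84 ← matches

3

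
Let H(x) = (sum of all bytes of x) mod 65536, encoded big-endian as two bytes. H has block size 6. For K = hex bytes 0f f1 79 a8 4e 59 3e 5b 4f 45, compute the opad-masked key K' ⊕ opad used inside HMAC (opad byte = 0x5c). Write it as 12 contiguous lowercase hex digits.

Key hex bytes 0f f1 79 a8 4e 59 3e 5b 4f 45 is 10 bytes > B = 6, so hash it first: H(key) = 03 f5, then zero-pad to 6 bytes: K' = 03 f5 00 00 00 00.
XOR each byte with 0x5c: 03⊕5c=5f, f5⊕5c=a9, 00⊕5c=5c, 00⊕5c=5c, 00⊕5c=5c, 00⊕5c=5c.

5fa95c5c5c5c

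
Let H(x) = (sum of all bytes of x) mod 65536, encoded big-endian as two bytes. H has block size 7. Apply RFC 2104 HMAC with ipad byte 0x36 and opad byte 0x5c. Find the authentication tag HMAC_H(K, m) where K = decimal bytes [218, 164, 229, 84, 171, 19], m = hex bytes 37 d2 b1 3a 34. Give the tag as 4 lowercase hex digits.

04b9

Key decimal bytes [218, 164, 229, 84, 171, 19] = da a4 e5 54 ab 13 is 6 bytes ≤ B = 7; zero-pad to 7 bytes: K' = da a4 e5 54 ab 13 00.
K' ⊕ ipad = ec 92 d3 62 9d 25 36.  K' ⊕ opad = 86 f8 b9 08 f7 4f 5c.
Inner input = (K'⊕ipad) ∥ m = ec 92 d3 62 9d 25 36 ∥ 37 d2 b1 3a 34.
Inner hash: sum = 236+146+211+98+157+37+54+55+210+177+58+52 = 1491 → 05 d3.
Outer input = (K'⊕opad) ∥ inner = 86 f8 b9 08 f7 4f 5c ∥ 05 d3.
Outer hash (tag): sum = 134+248+185+8+247+79+92+5+211 = 1209 → 04 b9.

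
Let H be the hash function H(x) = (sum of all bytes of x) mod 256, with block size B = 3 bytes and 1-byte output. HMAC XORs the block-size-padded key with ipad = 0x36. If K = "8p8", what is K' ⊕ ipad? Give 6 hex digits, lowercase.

Key "8p8" = 38 70 38 is exactly B = 3 bytes: K' = 38 70 38.
XOR each byte with 0x36: 38⊕36=0e, 70⊕36=46, 38⊕36=0e.

0e460e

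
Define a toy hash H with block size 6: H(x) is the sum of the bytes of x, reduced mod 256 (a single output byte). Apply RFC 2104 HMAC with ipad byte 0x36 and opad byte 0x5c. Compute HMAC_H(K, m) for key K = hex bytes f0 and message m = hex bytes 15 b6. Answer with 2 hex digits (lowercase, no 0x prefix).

17

Key hex bytes f0 is 1 byte ≤ B = 6; zero-pad to 6 bytes: K' = f0 00 00 00 00 00.
K' ⊕ ipad = c6 36 36 36 36 36.  K' ⊕ opad = ac 5c 5c 5c 5c 5c.
Inner input = (K'⊕ipad) ∥ m = c6 36 36 36 36 36 ∥ 15 b6.
Inner hash: sum = 198+54+54+54+54+54+21+182 = 671; mod 256 = 159 → 9f.
Outer input = (K'⊕opad) ∥ inner = ac 5c 5c 5c 5c 5c ∥ 9f.
Outer hash (tag): sum = 172+92+92+92+92+92+159 = 791; mod 256 = 23 → 17.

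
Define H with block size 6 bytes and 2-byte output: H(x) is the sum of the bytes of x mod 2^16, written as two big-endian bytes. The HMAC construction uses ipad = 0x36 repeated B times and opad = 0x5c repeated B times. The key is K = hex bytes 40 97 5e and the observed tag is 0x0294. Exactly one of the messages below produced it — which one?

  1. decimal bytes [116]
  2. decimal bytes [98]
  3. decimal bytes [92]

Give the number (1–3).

Key hex bytes 40 97 5e is 3 bytes ≤ B = 6; zero-pad to 6 bytes: K' = 40 97 5e 00 00 00.
K' ⊕ ipad = 76 a1 68 36 36 36; K' ⊕ opad = 1c cb 02 5c 5c 5c.
m1: inner = H(76 a1 68 36 36 36 74) = 02 95; tag = H(1c cb 02 5c 5c 5c 02 95) = 0294 ← matches
m2: inner = H(76 a1 68 36 36 36 62) = 02 83; tag = H(1c cb 02 5c 5c 5c 02 83) = 0282
m3: inner = H(76 a1 68 36 36 36 5c) = 02 7d; tag = H(1c cb 02 5c 5c 5c 02 7d) = 027c

1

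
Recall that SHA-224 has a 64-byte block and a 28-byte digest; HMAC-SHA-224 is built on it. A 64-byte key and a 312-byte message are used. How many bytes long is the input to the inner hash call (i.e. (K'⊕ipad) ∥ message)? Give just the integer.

376

Key is 64 ≤ 64 bytes, zero-padded: |K'| = 64.
Inner input = (K'⊕ipad) ∥ m → 64 + 312 = 376 bytes.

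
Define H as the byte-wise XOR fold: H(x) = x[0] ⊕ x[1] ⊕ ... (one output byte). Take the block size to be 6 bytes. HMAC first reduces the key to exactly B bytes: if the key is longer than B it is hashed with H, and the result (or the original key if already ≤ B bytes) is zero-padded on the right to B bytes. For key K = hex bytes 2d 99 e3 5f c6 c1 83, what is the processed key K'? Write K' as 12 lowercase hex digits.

8c0000000000

|K| = 7 > B = 6, so first hash the key.
H(K): XOR 2d⊕99⊕e3⊕5f⊕c6⊕c1⊕83 = 8c.
Zero-pad H(K) = 8c to 6 bytes: K' = 8c 00 00 00 00 00.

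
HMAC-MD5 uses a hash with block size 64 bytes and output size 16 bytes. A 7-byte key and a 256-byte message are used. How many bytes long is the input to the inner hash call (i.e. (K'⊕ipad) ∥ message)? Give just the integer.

320

Key is 7 ≤ 64 bytes, zero-padded: |K'| = 64.
Inner input = (K'⊕ipad) ∥ m → 64 + 256 = 320 bytes.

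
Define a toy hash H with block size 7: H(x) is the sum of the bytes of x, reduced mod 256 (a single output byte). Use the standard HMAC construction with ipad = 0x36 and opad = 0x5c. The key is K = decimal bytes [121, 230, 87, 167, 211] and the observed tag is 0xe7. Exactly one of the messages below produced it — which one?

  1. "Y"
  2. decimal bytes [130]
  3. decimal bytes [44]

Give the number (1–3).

Key decimal bytes [121, 230, 87, 167, 211] = 79 e6 57 a7 d3 is 5 bytes ≤ B = 7; zero-pad to 7 bytes: K' = 79 e6 57 a7 d3 00 00.
K' ⊕ ipad = 4f d0 61 91 e5 36 36; K' ⊕ opad = 25 ba 0b fb 8f 5c 5c.
m1: inner = H(4f d0 61 91 e5 36 36 59) = bb; tag = H(25 ba 0b fb 8f 5c 5c bb) = e7 ← matches
m2: inner = H(4f d0 61 91 e5 36 36 82) = e4; tag = H(25 ba 0b fb 8f 5c 5c e4) = 10
m3: inner = H(4f d0 61 91 e5 36 36 2c) = 8e; tag = H(25 ba 0b fb 8f 5c 5c 8e) = ba

1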